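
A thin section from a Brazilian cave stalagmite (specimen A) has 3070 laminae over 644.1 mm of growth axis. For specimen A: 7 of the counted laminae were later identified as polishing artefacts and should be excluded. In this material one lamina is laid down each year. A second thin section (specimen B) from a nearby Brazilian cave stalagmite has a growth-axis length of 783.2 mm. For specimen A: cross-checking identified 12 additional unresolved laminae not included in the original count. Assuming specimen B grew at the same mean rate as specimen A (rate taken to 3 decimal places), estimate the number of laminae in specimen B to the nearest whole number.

3747 laminae

Specimen A: true lamina count = 3070 − 7 + 12 = 3075.
A: Extension rate ≈ 644.1 / 3075 = 0.209 mm per year.
B spans 783.2 / 0.209 = 3747.37 years ≈ 3747 laminae.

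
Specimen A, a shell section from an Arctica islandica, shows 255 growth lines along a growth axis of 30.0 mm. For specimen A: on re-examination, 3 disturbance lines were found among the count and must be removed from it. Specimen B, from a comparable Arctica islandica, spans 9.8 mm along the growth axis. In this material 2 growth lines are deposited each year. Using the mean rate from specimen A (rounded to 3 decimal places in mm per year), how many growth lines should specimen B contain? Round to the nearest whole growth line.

82 growth lines

Specimen A: adjusted count: 255 − 3 = 252 growth lines.
Specimen A: with 2 growth lines per year, 252 / 2 = 126 years.
A: 30.0 mm over 126 years gives 30.0 / 126 ≈ 0.238 mm per year.
B spans 9.8 / 0.238 = 41.18 years; at 2 growth lines per year that is 41.18 × 2 ≈ 82 growth lines.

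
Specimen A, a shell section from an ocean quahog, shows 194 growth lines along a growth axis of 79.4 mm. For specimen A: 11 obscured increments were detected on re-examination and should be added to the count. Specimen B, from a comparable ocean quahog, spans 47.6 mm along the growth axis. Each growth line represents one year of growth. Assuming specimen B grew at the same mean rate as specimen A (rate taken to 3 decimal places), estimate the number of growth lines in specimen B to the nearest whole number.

123 growth lines

Specimen A: correcting the raw count gives 194 + 11 = 205 true growth lines.
A: 79.4 mm over 205 years gives 79.4 / 205 ≈ 0.387 mm/yr.
B spans 47.6 / 0.387 = 123.00 years ≈ 123 growth lines.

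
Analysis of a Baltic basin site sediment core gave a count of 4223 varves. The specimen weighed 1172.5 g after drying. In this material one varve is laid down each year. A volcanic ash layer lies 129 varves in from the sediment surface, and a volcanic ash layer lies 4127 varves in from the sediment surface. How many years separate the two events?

3998 years

Separation: 4127 − 129 = 3998 varves.
One varve per year makes the interval 3998 years.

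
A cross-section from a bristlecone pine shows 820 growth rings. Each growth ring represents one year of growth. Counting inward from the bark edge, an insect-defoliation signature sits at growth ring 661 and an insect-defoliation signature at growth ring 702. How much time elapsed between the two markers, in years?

The two markers are separated by 702 − 661 = 41 growth rings.
At one growth ring per year, 41 years elapsed between them.

41 years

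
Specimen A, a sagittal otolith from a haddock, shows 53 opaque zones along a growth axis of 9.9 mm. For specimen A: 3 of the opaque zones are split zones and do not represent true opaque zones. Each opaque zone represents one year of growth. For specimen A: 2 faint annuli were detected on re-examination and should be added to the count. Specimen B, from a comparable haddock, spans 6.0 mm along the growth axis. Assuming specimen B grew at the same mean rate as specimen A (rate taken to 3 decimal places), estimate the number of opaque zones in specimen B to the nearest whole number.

Specimen A: true opaque zone count = 53 − 3 + 2 = 52.
A: 9.9 mm over 52 years gives 9.9 / 52 ≈ 0.190 mm per year.
Specimen B: 6.0 mm / 0.190 mm per year = 31.58 years ≈ 32 opaque zones.

32 opaque zones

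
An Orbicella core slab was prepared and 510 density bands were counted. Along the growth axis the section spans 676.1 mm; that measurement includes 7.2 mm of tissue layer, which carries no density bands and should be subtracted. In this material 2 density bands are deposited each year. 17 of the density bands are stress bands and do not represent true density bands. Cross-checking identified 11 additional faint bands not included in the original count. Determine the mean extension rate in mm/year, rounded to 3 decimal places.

Correcting the raw count gives 510 − 17 + 11 = 504 true density bands.
With 2 density bands per year, 504 / 2 = 252 years.
Net length = 676.1 − 7.2 = 668.9 mm.
668.9 mm over 252 years gives 668.9 / 252 ≈ 2.654 mm/year.

2.654 mm/year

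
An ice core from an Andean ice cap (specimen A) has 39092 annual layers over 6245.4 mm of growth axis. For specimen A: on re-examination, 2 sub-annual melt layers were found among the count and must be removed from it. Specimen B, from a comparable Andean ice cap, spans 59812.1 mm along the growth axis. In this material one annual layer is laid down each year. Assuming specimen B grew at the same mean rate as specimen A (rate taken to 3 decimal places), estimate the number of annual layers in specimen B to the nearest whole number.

373826 annual layers

Specimen A: correcting the raw count gives 39092 − 2 = 39090 true annual layers.
A: Extension rate ≈ 6245.4 / 39090 = 0.160 mm/yr.
Specimen B: 59812.1 mm / 0.160 mm per year = 373825.62 years ≈ 373826 annual layers.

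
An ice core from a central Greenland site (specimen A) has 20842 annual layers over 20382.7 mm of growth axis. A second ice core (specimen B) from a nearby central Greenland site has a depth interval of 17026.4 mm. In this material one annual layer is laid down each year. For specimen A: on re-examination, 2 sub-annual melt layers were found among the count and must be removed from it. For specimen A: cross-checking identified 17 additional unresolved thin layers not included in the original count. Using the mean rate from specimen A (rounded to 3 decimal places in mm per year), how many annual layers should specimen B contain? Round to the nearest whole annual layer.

Specimen A: after corrections the count is 20842 − 2 + 17 = 20857 annual layers.
A: Extension rate ≈ 20382.7 / 20857 = 0.977 mm/year.
Specimen B: 17026.4 mm / 0.977 mm per year = 17427.23 years ≈ 17427 annual layers.

17427 annual layers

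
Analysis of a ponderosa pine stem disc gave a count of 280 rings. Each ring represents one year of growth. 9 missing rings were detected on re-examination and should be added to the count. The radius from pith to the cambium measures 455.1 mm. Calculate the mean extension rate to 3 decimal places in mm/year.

1.575 mm/year

True ring count = 280 + 9 = 289.
Extension rate ≈ 455.1 / 289 = 1.575 mm/year.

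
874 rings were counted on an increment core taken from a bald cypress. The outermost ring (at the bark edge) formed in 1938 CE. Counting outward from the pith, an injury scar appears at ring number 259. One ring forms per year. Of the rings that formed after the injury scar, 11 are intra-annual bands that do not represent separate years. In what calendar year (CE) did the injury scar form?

1334 CE

874 − 259 = 615 rings lie beyond the injury scar toward the bark edge.
Removing the 11 false rings leaves 615 − 11 = 604 true rings beyond the injury scar.
Counting back 604 years from 1938 CE places the injury scar in 1938 − 604 = 1334 CE.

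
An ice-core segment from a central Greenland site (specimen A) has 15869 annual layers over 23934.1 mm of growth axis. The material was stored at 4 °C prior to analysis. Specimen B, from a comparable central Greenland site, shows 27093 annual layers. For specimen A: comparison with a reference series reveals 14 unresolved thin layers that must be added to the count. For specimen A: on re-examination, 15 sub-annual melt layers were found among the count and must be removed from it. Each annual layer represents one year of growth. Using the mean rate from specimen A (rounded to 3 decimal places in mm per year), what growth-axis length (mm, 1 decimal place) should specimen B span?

Specimen A: after corrections the count is 15869 − 15 + 14 = 15868 annual layers.
A: Extension rate ≈ 23934.1 / 15868 = 1.508 mm per year.
Length of B = 1.508 × 27093 = 40856.2 mm.

40856.2 mm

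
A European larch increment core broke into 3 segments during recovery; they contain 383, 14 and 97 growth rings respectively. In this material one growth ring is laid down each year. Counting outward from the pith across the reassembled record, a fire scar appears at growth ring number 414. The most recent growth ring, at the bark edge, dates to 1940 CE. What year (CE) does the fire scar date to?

1860 CE

Total growth rings = 383 + 14 + 97 = 494.
The fire scar sits at growth ring 414 from the pith, so 494 − 414 = 80 growth rings formed after it.
Counting back 80 years from 1940 CE places the fire scar in 1940 − 80 = 1860 CE.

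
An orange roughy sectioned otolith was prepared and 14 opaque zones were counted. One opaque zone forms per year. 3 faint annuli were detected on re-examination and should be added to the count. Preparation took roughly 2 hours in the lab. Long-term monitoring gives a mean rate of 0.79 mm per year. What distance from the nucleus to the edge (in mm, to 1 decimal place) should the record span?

13.4 mm

Adjusted count: 14 + 3 = 17 opaque zones.
17 years at 0.79 mm/year gives 0.79 × 17 = 13.4 mm.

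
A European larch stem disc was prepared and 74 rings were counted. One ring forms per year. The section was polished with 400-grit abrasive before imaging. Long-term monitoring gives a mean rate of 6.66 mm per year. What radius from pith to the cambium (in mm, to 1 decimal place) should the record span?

The record spans 74 years at 6.66 mm per year.
Length ≈ 6.66 × 74 = 492.8 mm.

492.8 mm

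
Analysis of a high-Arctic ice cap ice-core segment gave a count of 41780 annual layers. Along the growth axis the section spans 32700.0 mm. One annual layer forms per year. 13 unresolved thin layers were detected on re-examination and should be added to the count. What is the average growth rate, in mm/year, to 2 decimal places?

0.78 mm/year

True annual layer count = 41780 + 13 = 41793.
Mean rate = 32700.0 mm / 41793 years ≈ 0.78 mm/year.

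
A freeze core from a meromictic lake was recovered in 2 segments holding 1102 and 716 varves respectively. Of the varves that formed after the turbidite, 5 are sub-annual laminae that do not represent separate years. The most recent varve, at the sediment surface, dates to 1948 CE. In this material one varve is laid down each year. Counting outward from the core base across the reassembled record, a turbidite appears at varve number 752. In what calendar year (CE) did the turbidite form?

Total varves = 1102 + 716 = 1818.
1818 − 752 = 1066 varves lie beyond the turbidite toward the sediment surface.
Excluding 5 false varves: 1066 − 5 = 1061.
1948 − 1061 = 887 CE.

887 CE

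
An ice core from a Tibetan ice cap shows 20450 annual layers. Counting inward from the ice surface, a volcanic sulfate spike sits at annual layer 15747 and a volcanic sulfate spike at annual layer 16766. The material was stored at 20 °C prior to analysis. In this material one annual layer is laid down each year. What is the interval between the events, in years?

16766 − 15747 = 1019 annual layers lie between the two events.
One annual layer per year makes the interval 1019 years.

1019 years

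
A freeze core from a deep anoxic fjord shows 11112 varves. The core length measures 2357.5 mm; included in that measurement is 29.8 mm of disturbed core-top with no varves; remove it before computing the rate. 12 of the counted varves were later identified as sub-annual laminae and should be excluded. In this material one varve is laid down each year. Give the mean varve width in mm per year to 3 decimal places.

0.210 mm per year

Adjusted count: 11112 − 12 = 11100 varves.
Net length = 2357.5 − 29.8 = 2327.7 mm.
2327.7 mm over 11100 years gives 2327.7 / 11100 ≈ 0.210 mm per year.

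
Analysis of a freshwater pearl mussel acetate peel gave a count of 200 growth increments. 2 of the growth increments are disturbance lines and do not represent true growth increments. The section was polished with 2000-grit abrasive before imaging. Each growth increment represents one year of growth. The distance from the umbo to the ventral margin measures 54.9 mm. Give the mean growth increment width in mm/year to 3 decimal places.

True growth increment count = 200 − 2 = 198.
Extension rate ≈ 54.9 / 198 = 0.277 mm/year.

0.277 mm/year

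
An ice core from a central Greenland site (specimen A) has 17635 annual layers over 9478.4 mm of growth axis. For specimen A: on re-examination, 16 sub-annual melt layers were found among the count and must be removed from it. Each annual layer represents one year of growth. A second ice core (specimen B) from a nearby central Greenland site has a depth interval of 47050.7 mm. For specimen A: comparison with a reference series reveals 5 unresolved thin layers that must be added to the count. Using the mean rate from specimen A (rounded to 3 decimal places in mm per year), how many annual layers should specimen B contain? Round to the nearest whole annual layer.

Specimen A: true annual layer count = 17635 − 16 + 5 = 17624.
A: Extension rate ≈ 9478.4 / 17624 = 0.538 mm per year.
Specimen B: 47050.7 mm / 0.538 mm per year = 87454.83 years ≈ 87455 annual layers.

87455 annual layers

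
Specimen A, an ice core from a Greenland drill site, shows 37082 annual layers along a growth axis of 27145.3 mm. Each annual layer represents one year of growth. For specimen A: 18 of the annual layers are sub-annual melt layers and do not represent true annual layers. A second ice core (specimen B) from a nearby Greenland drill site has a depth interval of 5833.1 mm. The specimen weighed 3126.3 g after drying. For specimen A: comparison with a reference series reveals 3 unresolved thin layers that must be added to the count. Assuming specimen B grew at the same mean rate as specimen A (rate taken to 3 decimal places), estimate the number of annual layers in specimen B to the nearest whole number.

Specimen A: true annual layer count = 37082 − 18 + 3 = 37067.
A: Mean rate = 27145.3 mm / 37067 years ≈ 0.732 mm per year.
B spans 5833.1 / 0.732 = 7968.72 years ≈ 7969 annual layers.

7969 annual layers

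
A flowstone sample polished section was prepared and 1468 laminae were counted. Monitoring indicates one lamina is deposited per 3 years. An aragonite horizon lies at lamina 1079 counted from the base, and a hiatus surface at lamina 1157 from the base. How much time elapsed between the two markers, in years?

234 years

1157 − 1079 = 78 laminae lie between the two events.
Multiplying by 3 years per lamina: 78 × 3 = 234 years.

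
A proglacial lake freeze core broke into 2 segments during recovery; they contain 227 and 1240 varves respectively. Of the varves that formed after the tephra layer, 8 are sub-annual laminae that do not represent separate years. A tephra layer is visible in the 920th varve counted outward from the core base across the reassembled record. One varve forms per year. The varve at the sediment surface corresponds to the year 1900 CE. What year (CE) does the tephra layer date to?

Total varves = 227 + 1240 = 1467.
Between varve 920 and the sediment surface there are 1467 − 920 = 547 varves.
Excluding 8 false varves: 547 − 8 = 539.
1900 − 539 = 1361 CE.

1361 CE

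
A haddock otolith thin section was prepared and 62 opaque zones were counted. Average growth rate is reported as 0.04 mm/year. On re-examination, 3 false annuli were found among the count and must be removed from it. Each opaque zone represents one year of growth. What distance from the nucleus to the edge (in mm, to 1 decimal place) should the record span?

After corrections the count is 62 − 3 = 59 opaque zones.
59 years at 0.04 mm/year gives 0.04 × 59 = 2.4 mm.

2.4 mm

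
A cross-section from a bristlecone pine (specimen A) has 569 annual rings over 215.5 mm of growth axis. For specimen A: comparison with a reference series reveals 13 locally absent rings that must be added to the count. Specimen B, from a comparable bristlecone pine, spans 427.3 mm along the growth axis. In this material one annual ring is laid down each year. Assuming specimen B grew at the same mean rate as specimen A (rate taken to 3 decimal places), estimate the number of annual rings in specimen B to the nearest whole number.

1155 annual rings

Specimen A: after corrections the count is 569 + 13 = 582 annual rings.
A: 215.5 mm over 582 years gives 215.5 / 582 ≈ 0.370 mm/year.
B spans 427.3 / 0.370 = 1154.86 years ≈ 1155 annual rings.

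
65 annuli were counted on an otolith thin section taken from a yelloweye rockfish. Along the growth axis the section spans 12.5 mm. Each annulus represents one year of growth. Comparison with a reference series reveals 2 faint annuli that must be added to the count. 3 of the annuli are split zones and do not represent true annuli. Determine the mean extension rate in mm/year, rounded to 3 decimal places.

0.195 mm/year

After corrections the count is 65 − 3 + 2 = 64 annuli.
Extension rate ≈ 12.5 / 64 = 0.195 mm/year.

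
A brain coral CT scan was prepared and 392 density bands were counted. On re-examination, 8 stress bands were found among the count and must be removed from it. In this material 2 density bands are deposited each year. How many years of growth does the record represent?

192 years

Adjusted count: 392 − 8 = 384 density bands.
384 density bands at 2 per year is 384 / 2 = 192 years.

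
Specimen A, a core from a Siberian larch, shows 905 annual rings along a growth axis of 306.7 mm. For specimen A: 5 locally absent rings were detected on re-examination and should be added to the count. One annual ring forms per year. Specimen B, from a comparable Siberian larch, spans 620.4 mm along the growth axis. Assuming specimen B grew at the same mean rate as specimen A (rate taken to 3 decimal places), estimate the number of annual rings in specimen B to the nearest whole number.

Specimen A: true annual ring count = 905 + 5 = 910.
A: Mean rate = 306.7 mm / 910 years ≈ 0.337 mm/yr.
Specimen B: 620.4 mm / 0.337 mm per year = 1840.95 years ≈ 1841 annual rings.

1841 annual rings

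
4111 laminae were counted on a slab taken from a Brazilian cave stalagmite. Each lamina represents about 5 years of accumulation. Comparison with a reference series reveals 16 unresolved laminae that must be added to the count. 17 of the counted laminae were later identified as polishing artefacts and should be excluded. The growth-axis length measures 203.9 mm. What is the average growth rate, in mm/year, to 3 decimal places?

After corrections the count is 4111 − 17 + 16 = 4110 laminae.
4110 laminae at 5 years each span 4110 × 5 = 20550 years.
Mean rate = 203.9 mm / 20550 years ≈ 0.010 mm/year.

0.010 mm/year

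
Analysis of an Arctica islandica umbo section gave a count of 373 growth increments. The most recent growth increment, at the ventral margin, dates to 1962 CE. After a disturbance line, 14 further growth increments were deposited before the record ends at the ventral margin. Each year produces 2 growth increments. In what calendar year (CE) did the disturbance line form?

There are 14 growth increments younger than the disturbance line.
With 2 growth increments per year, 14 / 2 = 7 years.
Counting back 7 years from 1962 CE places the disturbance line in 1962 − 7 = 1955 CE.

1955 CE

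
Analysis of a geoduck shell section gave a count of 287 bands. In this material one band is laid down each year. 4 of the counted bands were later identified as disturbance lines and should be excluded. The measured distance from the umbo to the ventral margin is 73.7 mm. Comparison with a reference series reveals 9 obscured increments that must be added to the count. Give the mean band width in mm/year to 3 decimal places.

0.252 mm/year

Correcting the raw count gives 287 − 4 + 9 = 292 true bands.
Extension rate ≈ 73.7 / 292 = 0.252 mm/year.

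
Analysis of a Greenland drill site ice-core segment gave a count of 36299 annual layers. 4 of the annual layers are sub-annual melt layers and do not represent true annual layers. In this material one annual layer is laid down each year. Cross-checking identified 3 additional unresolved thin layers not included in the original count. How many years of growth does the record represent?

36298 years

After corrections the count is 36299 − 4 + 3 = 36298 annual layers.
At one annual layer per year, that is 36298 years.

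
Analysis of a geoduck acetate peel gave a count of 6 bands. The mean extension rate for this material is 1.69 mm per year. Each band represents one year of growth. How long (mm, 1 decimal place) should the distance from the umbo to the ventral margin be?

10.1 mm

The record spans 6 years at 1.69 mm per year.
Length ≈ 1.69 × 6 = 10.1 mm.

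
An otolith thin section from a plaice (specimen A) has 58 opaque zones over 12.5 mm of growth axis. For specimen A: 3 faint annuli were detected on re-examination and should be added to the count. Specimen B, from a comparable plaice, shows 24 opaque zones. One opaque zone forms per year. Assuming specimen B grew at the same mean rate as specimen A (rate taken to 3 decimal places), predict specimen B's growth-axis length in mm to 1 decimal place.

4.9 mm

Specimen A: after corrections the count is 58 + 3 = 61 opaque zones.
A: Mean rate = 12.5 mm / 61 years ≈ 0.205 mm/yr.
For B, 0.205 mm/year × 24 years = 4.9 mm.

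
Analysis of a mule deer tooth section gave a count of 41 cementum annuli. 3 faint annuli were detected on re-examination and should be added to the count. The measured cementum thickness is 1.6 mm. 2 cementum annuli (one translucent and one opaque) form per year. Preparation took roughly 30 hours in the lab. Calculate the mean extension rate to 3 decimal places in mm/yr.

Adjusted count: 41 + 3 = 44 cementum annuli.
44 cementum annuli at 2 per year is 44 / 2 = 22 years.
Extension rate ≈ 1.6 / 22 = 0.073 mm/yr.

0.073 mm/yr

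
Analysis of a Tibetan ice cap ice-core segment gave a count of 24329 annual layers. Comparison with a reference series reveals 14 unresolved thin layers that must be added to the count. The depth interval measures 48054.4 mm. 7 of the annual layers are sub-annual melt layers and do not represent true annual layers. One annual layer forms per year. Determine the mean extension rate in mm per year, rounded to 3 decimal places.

1.975 mm per year

True annual layer count = 24329 − 7 + 14 = 24336.
Extension rate ≈ 48054.4 / 24336 = 1.975 mm per year.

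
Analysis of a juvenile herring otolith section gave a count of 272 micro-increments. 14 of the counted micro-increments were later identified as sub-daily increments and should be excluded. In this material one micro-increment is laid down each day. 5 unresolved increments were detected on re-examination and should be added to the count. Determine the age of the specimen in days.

263 days

True micro-increment count = 272 − 14 + 5 = 263.
With a one-to-one micro-increment periodicity this is 263 days.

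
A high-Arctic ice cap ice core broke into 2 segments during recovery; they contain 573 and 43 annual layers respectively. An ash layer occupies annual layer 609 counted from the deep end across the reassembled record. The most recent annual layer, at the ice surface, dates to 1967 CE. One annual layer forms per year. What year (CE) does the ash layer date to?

Total annual layers = 573 + 43 = 616.
The ash layer sits at annual layer 609 from the deep end, so 616 − 609 = 7 annual layers formed after it.
The annual layer at the ice surface is 1967 CE, so the ash layer dates to 1967 − 7 = 1960 CE.

1960 CE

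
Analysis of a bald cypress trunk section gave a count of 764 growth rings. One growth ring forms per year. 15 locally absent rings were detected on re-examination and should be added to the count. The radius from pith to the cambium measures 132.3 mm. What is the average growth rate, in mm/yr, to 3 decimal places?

0.170 mm/yr

True growth ring count = 764 + 15 = 779.
Mean rate = 132.3 mm / 779 years ≈ 0.170 mm/yr.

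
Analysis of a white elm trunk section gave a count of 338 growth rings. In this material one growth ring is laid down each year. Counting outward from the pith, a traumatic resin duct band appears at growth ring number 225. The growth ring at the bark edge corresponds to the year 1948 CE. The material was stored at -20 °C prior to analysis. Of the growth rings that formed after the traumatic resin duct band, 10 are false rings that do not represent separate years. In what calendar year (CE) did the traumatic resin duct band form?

1845 CE

The traumatic resin duct band sits at growth ring 225 from the pith, so 338 − 225 = 113 growth rings formed after it.
113 − 10 false = 103 true growth rings after the traumatic resin duct band.
1948 − 103 = 1845 CE.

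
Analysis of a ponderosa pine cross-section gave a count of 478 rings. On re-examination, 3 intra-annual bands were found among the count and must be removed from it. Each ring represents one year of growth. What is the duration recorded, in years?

Adjusted count: 478 − 3 = 475 rings.
With a one-to-one ring periodicity this is 475 years.

475 years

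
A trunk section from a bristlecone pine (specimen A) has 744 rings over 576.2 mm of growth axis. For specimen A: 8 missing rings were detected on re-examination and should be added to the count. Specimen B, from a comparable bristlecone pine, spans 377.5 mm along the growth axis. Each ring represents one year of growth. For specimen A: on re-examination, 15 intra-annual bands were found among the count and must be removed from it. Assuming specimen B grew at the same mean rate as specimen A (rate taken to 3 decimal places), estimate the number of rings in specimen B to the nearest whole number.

Specimen A: after corrections the count is 744 − 15 + 8 = 737 rings.
A: Extension rate ≈ 576.2 / 737 = 0.782 mm/yr.
For B, 377.5 / 0.782 = 482.74 years ≈ 483 rings.

483 rings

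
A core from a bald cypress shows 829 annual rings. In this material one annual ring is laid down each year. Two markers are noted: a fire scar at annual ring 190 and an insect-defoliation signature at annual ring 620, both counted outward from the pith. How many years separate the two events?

Separation: 620 − 190 = 430 annual rings.
One annual ring per year makes the interval 430 years.

430 years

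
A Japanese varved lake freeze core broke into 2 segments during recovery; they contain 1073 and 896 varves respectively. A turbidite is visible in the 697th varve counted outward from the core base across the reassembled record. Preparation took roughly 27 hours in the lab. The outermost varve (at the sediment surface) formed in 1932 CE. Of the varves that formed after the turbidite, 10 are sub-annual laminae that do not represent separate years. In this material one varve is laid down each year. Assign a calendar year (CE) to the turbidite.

Total varves = 1073 + 896 = 1969.
1969 − 697 = 1272 varves lie beyond the turbidite toward the sediment surface.
Removing the 10 false varves leaves 1272 − 10 = 1262 true varves beyond the turbidite.
1932 − 1262 = 670 CE.

670 CE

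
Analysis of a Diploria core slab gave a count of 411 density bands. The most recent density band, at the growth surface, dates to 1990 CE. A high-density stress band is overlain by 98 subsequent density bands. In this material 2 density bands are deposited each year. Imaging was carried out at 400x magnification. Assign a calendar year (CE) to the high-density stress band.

1941 CE

98 density bands formed after the high-density stress band.
98 density bands at 2 per year is 98 / 2 = 49 years.
1990 − 49 = 1941 CE.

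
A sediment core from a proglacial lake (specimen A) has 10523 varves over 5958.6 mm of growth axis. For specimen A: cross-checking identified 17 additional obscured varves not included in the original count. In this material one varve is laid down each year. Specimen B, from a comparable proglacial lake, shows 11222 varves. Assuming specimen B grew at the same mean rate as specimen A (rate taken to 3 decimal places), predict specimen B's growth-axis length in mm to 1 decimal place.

6340.4 mm

Specimen A: adjusted count: 10523 + 17 = 10540 varves.
A: Mean rate = 5958.6 mm / 10540 years ≈ 0.565 mm/yr.
For B, 0.565 mm/year × 11222 years = 6340.4 mm.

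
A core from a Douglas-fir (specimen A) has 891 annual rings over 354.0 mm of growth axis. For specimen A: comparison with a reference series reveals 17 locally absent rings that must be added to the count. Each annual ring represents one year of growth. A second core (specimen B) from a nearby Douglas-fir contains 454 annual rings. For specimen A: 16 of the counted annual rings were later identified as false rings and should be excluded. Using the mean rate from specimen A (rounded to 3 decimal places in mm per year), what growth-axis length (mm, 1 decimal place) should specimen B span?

Specimen A: adjusted count: 891 − 16 + 17 = 892 annual rings.
A: Extension rate ≈ 354.0 / 892 = 0.397 mm/yr.
For B, 0.397 mm/year × 454 years = 180.2 mm.

180.2 mm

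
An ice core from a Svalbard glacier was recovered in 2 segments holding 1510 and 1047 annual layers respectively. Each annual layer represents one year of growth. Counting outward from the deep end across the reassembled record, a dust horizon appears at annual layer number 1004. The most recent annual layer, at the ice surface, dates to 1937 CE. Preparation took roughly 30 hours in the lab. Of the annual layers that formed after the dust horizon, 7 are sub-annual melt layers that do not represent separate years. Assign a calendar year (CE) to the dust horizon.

Total annual layers = 1510 + 1047 = 2557.
2557 − 1004 = 1553 annual layers lie beyond the dust horizon toward the ice surface.
1553 − 7 false = 1546 true annual layers after the dust horizon.
1937 − 1546 = 391 CE.

391 CE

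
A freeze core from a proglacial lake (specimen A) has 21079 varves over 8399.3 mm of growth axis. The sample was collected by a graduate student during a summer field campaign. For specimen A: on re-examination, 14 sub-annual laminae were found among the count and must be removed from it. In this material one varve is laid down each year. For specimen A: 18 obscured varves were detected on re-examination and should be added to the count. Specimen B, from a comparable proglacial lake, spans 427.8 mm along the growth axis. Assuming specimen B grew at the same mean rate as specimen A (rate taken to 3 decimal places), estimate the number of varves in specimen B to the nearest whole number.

Specimen A: after corrections the count is 21079 − 14 + 18 = 21083 varves.
A: Mean rate = 8399.3 mm / 21083 years ≈ 0.398 mm/year.
B spans 427.8 / 0.398 = 1074.87 years ≈ 1075 varves.

1075 varves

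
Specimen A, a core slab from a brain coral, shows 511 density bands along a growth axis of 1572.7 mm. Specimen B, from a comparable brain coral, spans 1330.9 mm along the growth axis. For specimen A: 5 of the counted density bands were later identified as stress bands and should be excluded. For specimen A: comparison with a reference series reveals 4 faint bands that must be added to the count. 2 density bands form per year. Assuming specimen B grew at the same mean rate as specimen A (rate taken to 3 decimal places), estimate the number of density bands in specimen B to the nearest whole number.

Specimen A: adjusted count: 511 − 5 + 4 = 510 density bands.
Specimen A: dividing by 2 density bands per year: 510 / 2 = 255 years.
A: Extension rate ≈ 1572.7 / 255 = 6.167 mm per year.
For B, 1330.9 / 6.167 = 215.81 years; at 2 density bands per year that is 215.81 × 2 ≈ 432 density bands.

432 density bands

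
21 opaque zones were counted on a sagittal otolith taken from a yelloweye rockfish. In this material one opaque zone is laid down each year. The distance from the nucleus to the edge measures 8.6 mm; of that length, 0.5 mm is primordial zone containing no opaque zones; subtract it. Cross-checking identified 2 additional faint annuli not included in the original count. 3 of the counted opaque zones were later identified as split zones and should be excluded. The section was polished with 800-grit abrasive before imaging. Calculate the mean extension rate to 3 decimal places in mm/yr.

0.405 mm/yr

Adjusted count: 21 − 3 + 2 = 20 opaque zones.
Removing the 0.5 mm offcut leaves 8.6 − 0.5 = 8.1 mm.
8.1 mm over 20 years gives 8.1 / 20 ≈ 0.405 mm/yr.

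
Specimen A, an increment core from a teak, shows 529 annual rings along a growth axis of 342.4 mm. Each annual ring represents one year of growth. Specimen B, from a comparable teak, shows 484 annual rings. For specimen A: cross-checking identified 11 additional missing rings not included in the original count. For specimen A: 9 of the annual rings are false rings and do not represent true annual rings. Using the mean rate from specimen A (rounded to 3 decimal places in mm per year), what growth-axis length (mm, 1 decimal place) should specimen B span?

312.2 mm

Specimen A: adjusted count: 529 − 9 + 11 = 531 annual rings.
A: 342.4 mm over 531 years gives 342.4 / 531 ≈ 0.645 mm per year.
B's length ≈ 0.645 × 484 = 312.2 mm.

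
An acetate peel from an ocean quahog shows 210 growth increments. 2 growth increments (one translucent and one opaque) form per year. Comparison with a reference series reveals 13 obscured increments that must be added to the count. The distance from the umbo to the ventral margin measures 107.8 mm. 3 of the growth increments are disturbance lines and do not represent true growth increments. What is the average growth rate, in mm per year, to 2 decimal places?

After corrections the count is 210 − 3 + 13 = 220 growth increments.
220 growth increments at 2 per year is 220 / 2 = 110 years.
107.8 mm over 110 years gives 107.8 / 110 ≈ 0.98 mm per year.

0.98 mm per year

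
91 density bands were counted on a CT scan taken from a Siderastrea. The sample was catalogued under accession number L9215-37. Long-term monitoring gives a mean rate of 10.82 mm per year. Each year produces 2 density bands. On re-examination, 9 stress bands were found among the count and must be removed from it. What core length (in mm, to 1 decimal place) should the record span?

Adjusted count: 91 − 9 = 82 density bands.
82 density bands at 2 per year is 82 / 2 = 41 years.
Length ≈ 10.82 × 41 = 443.6 mm.

443.6 mm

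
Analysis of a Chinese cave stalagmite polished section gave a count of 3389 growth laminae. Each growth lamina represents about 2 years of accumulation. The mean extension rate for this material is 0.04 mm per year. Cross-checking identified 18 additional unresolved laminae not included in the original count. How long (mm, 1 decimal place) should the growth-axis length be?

After corrections the count is 3389 + 18 = 3407 growth laminae.
Multiplying by 2 years per growth lamina: 3407 × 2 = 6814 years.
Length ≈ 0.04 × 6814 = 272.6 mm.

272.6 mm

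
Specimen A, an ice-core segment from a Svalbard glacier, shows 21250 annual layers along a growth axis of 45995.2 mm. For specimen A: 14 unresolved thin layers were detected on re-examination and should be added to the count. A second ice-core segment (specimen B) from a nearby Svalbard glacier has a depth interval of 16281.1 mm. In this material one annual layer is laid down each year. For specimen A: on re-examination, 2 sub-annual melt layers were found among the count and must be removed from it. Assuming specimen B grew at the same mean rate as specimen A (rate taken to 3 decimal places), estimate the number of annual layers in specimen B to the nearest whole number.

7527 annual layers

Specimen A: adjusted count: 21250 − 2 + 14 = 21262 annual layers.
A: 45995.2 mm over 21262 years gives 45995.2 / 21262 ≈ 2.163 mm/yr.
For B, 16281.1 / 2.163 = 7527.09 years ≈ 7527 annual layers.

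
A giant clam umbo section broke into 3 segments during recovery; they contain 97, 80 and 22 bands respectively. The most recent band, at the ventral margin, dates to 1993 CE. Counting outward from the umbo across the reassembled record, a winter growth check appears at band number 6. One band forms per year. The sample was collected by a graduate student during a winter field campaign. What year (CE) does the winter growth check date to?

Total bands = 97 + 80 + 22 = 199.
199 − 6 = 193 bands lie beyond the winter growth check toward the ventral margin.
The band at the ventral margin is 1993 CE, so the winter growth check dates to 1993 − 193 = 1800 CE.

1800 CE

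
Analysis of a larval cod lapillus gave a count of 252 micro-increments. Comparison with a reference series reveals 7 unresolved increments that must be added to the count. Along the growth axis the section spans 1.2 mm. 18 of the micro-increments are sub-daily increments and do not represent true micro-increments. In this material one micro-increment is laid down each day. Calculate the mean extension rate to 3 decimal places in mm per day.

Correcting the raw count gives 252 − 18 + 7 = 241 true micro-increments.
Mean rate = 1.2 mm / 241 days ≈ 0.005 mm per day.

0.005 mm per day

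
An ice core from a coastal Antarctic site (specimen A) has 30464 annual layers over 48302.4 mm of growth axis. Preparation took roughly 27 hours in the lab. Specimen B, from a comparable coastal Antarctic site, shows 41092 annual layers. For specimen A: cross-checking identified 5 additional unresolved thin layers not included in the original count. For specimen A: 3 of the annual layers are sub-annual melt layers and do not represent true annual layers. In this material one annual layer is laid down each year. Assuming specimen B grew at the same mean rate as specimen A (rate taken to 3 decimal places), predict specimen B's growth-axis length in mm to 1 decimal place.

Specimen A: adjusted count: 30464 − 3 + 5 = 30466 annual layers.
A: Extension rate ≈ 48302.4 / 30466 = 1.585 mm/yr.
B's length ≈ 1.585 × 41092 = 65130.8 mm.

65130.8 mm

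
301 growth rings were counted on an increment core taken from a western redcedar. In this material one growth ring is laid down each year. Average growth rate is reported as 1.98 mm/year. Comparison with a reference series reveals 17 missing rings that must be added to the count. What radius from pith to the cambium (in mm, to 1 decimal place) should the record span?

Adjusted count: 301 + 17 = 318 growth rings.
318 years at 1.98 mm/year gives 1.98 × 318 = 629.6 mm.

629.6 mm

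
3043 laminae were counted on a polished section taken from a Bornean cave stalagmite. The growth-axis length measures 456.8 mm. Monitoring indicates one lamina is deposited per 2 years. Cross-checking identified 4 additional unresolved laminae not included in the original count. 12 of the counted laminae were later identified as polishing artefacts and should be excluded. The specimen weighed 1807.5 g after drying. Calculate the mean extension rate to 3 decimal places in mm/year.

Adjusted count: 3043 − 12 + 4 = 3035 laminae.
3035 laminae at 2 years each span 3035 × 2 = 6070 years.
456.8 mm over 6070 years gives 456.8 / 6070 ≈ 0.075 mm/year.

0.075 mm/year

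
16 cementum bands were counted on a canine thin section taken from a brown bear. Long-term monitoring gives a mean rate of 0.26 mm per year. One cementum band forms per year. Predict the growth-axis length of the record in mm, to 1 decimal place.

16 years of growth are recorded.
16 years at 0.26 mm/year gives 0.26 × 16 = 4.2 mm.

4.2 mm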